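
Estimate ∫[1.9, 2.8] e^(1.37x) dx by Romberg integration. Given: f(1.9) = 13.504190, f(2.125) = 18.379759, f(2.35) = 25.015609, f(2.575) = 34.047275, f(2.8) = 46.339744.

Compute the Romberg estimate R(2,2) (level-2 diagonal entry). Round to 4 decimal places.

R(0,0) (trapezoid, 1 panel, h=0.9000): 26.929770
R(1,0) (trapezoid, 2 panels, h=0.4500): 24.721909
R(2,0) (trapezoid, 4 panels, h=0.2250): 24.157037
R(1,1) = 24.721909 + (24.721909 − 26.929770)/3 = 23.985955
R(2,1) = 24.157037 + (24.157037 − 24.721909)/3 = 23.968746
R(2,2) = 23.968746 + (23.968746 − 23.985955)/15 = 23.967599

23.9676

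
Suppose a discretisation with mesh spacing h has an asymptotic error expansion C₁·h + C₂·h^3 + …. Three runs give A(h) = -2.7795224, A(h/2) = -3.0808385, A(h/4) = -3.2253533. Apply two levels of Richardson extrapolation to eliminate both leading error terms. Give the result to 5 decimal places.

-3.36811

First eliminate the h term (factor 2^1 = 2):
  B₁ = (2·(-3.0808385) − (-2.7795224))/1 = -3.3821546
  B₂ = (2·(-3.2253533) − (-3.0808385))/1 = -3.3698681
Then eliminate the h^3 term (factor 2^3 = 8):
  (8·(-3.3698681) − (-3.3821546))/7 = -3.3681129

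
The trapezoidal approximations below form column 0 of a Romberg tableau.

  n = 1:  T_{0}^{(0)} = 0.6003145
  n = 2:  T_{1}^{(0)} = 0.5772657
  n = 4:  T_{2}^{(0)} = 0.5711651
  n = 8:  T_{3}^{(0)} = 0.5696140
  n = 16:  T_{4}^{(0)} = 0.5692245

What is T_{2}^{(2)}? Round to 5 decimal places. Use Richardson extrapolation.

Richardson extrapolation on the trapezoidal column (denominator 4−1=3):
T_{1}^{(1)} = (4·0.5772657 − 0.6003145) / 3 = 0.5695828
T_{2}^{(1)} = (4·0.5711651 − 0.5772657) / 3 = 0.5691316
T_{2}^{(2)} = (16·0.5691316 − 0.5695828) / 15 = 0.5691015
(Column j=1 coincides with Simpson's rule on the same nodes.)

0.56910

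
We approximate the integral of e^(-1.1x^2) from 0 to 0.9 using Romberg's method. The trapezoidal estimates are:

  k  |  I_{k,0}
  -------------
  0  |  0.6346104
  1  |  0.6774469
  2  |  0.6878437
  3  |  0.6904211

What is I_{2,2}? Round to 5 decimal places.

I_{1,1} = (4·0.6774469 − 0.6346104) / 3 = 0.6917257
I_{2,1} = (4·0.6878437 − 0.6774469) / 3 = 0.6913093
I_{2,2} = (16·0.6913093 − 0.6917257) / 15 = 0.6912815

0.69128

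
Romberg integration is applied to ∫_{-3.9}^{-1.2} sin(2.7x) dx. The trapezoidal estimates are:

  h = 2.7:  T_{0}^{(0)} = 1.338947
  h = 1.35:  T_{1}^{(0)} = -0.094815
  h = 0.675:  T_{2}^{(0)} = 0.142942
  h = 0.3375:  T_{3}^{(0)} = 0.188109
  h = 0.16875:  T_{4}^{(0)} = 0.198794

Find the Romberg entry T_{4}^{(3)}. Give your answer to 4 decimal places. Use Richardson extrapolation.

0.2023

Richardson extrapolation on the trapezoidal column (denominator 4−1=3):
T_{2}^{(1)} = (4·0.142942 − (-0.094815)) / 3 = 0.222194
T_{3}^{(1)} = 0.188109 + (0.188109 − 0.142942)/3 = 0.203165
T_{4}^{(1)} = 0.198794 + (0.198794 − 0.188109)/3 = 0.202356
T_{3}^{(2)} = (16·0.203165 − 0.222194) / 15 = 0.201896
T_{4}^{(2)} = (16·0.202356 − 0.203165) / 15 = 0.202302
T_{4}^{(3)} = 0.202302 + (0.202302 − 0.201896)/63 = 0.202308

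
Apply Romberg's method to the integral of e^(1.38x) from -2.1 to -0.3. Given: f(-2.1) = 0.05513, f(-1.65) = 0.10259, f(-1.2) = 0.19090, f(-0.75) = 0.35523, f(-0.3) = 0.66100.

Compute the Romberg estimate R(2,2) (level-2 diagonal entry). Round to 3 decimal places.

R(0,0) (trapezoid, 1 panel, h=1.8000): 0.64452
R(1,0) (trapezoid, 2 panels, h=0.9000): 0.49407
R(2,0) (trapezoid, 4 panels, h=0.4500): 0.45305
R(1,1) = 0.49407 + (0.49407 − 0.64452)/3 = 0.44392
R(2,1) = 0.45305 + (0.45305 − 0.49407)/3 = 0.43938
R(2,2) = 0.43938 + (0.43938 − 0.44392)/15 = 0.43908

0.439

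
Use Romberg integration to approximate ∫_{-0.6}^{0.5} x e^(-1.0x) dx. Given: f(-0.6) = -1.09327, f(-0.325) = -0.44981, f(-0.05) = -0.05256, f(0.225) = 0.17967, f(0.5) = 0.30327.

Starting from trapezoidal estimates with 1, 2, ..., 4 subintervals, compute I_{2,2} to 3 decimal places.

I_{0,0} (trapezoid, 1 panel, h=1.1000): -0.43450
I_{1,0} (trapezoid, 2 panels, h=0.5500): -0.24616
I_{2,0} (trapezoid, 4 panels, h=0.2750): -0.19737
I_{1,1} = -0.24616 + (-0.24616 − (-0.43450))/3 = -0.18338
I_{2,1} = -0.19737 + (-0.19737 − (-0.24616))/3 = -0.18111
I_{2,2} = -0.18111 + (-0.18111 − (-0.18338))/15 = -0.18096

-0.181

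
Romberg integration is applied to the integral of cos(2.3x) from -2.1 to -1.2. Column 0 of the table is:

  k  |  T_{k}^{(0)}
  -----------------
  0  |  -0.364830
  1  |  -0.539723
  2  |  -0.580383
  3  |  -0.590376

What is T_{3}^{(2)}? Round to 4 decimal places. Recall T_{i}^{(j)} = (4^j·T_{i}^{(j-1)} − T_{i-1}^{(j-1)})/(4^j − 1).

-0.5937

T_{2}^{(1)} = -0.580383 + (-0.580383 − (-0.539723))/3 = -0.593936
T_{3}^{(1)} = (4·(-0.590376) − (-0.580383)) / 3 = -0.593707
T_{3}^{(2)} = -0.593707 + (-0.593707 − (-0.593936))/15 = -0.593692
(Column j=1 coincides with Simpson's rule on the same nodes.)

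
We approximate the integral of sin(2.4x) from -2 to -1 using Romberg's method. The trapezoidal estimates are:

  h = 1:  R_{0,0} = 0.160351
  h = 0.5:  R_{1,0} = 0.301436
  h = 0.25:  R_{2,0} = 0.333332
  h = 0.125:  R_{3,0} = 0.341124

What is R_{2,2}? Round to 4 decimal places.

0.3437

R_{1,1} = 0.301436 + (0.301436 − 0.160351)/3 = 0.348464
R_{2,1} = 0.333332 + (0.333332 − 0.301436)/3 = 0.343964
R_{2,2} = 0.343964 + (0.343964 − 0.348464)/15 = 0.343664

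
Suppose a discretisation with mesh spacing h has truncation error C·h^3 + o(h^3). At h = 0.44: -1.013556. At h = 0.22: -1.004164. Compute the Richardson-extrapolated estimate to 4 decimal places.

The leading error scales as h^3; refining by a factor of 2 reduces it by 2^3 = 8.
Extrapolated value = (8·A(h/2) − A(h)) / (8 − 1)
= (8·(-1.004164) − (-1.013556)) / 7
= -7.019756 / 7 = -1.002822

-1.0028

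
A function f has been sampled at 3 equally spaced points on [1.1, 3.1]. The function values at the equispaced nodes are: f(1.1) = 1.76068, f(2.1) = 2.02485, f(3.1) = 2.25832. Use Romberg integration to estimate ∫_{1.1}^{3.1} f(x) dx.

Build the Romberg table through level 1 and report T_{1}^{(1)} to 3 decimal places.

4.039

T_{0}^{(0)} (trapezoid, 1 panel, h=2.0000): 4.01900
T_{1}^{(0)} (trapezoid, 2 panels, h=1.0000): 4.03435
T_{1}^{(1)} = 4.03435 + (4.03435 − 4.01900)/3 = 4.03947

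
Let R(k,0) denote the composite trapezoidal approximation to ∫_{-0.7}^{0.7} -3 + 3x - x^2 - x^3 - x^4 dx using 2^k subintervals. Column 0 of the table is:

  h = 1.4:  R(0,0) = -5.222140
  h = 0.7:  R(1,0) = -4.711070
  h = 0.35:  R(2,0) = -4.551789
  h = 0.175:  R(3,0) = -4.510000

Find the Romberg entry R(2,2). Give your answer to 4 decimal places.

-4.4959

Richardson extrapolation on the trapezoidal column (denominator 4−1=3):
R(1,1) = (4·(-4.711070) − (-5.222140)) / 3 = -4.540713
R(2,1) = (4·(-4.551789) − (-4.711070)) / 3 = -4.498695
R(2,2) = (16·(-4.498695) − (-4.540713)) / 15 = -4.495894
(Column j=1 coincides with Simpson's rule on the same nodes.)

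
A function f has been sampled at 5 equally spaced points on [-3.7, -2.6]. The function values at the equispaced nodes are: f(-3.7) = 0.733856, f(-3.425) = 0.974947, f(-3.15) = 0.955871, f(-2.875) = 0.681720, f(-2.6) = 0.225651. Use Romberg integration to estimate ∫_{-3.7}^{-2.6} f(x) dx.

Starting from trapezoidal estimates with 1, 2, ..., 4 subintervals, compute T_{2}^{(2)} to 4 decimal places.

0.8702

T_{0}^{(0)} (trapezoid, 1 panel, h=1.1000): 0.527729
T_{1}^{(0)} (trapezoid, 2 panels, h=0.5500): 0.789593
T_{2}^{(0)} (trapezoid, 4 panels, h=0.2750): 0.850380
T_{1}^{(1)} = 0.789593 + (0.789593 − 0.527729)/3 = 0.876881
T_{2}^{(1)} = 0.850380 + (0.850380 − 0.789593)/3 = 0.870642
T_{2}^{(2)} = 0.870642 + (0.870642 − 0.876881)/15 = 0.870226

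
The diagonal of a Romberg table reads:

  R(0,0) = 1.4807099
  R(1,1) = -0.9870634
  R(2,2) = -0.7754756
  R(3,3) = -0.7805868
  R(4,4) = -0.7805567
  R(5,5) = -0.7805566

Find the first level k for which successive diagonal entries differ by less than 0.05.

|R(1,1) − R(0,0)| = 2.4677733 ≥ 0.05
|R(2,2) − R(1,1)| = 0.2115878 ≥ 0.05
|R(3,3) − R(2,2)| = 0.0051112 < 0.05

k = 3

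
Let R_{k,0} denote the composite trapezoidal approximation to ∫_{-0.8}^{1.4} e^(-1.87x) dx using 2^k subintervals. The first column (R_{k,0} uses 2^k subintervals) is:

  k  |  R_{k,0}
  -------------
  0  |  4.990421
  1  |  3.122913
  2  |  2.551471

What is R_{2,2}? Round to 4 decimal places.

Richardson extrapolation on the trapezoidal column (denominator 4−1=3):
R_{1,1} = (4·3.122913 − 4.990421) / 3 = 2.500410
R_{2,1} = (4·2.551471 − 3.122913) / 3 = 2.360990
R_{2,2} = 2.360990 + (2.360990 − 2.500410)/15 = 2.351695

2.3517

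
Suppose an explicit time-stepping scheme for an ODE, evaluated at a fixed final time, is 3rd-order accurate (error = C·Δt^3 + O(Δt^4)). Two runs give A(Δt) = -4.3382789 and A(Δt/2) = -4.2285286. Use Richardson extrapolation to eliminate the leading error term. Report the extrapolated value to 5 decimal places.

-4.21285

The leading error scales as Δt^3; refining by a factor of 2 reduces it by 2^3 = 8.
Extrapolated value = (8·A(Δt/2) − A(Δt)) / (8 − 1)
= (8·(-4.2285286) − (-4.3382789)) / 7
= -29.4899499 / 7 = -4.2128500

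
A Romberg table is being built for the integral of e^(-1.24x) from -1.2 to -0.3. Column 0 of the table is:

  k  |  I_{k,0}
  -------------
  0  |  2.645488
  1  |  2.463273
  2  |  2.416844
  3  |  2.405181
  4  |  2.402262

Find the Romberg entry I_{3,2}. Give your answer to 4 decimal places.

I_{2,1} = (4·2.416844 − 2.463273) / 3 = 2.401368
I_{3,1} = 2.405181 + (2.405181 − 2.416844)/3 = 2.401293
I_{3,2} = (16·2.401293 − 2.401368) / 15 = 2.401288

2.4013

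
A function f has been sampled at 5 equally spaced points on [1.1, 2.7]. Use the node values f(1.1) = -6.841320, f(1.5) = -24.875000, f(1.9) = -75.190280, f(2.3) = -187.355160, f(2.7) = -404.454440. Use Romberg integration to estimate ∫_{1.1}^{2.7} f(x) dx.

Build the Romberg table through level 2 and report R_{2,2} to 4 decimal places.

R_{0,0} (trapezoid, 1 panel, h=1.6000): -329.036608
R_{1,0} (trapezoid, 2 panels, h=0.8000): -224.670528
R_{2,0} (trapezoid, 4 panels, h=0.4000): -197.227328
R_{1,1} = -224.670528 + (-224.670528 − (-329.036608))/3 = -189.881835
R_{2,1} = -197.227328 + (-197.227328 − (-224.670528))/3 = -188.079595
R_{2,2} = -188.079595 + (-188.079595 − (-189.881835))/15 = -187.959446

-187.9594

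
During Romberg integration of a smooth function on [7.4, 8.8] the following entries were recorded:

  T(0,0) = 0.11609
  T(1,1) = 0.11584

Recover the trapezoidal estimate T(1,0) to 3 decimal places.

From T(1,1) = (4·T(1,0) − T(0,0))/3, solve for T(1,0):
4·T(1,0) = 3·0.11584 + 0.11609 = 0.46361
T(1,0) = 0.11590

0.116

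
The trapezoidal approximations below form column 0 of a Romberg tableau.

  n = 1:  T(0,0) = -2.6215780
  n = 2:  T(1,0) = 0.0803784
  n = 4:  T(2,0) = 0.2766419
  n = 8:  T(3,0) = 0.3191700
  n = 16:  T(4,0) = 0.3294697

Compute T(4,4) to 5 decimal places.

0.33287

T(1,1) = 0.0803784 + (0.0803784 − (-2.6215780))/3 = 0.9810305
T(2,1) = 0.2766419 + (0.2766419 − 0.0803784)/3 = 0.3420631
T(3,1) = 0.3191700 + (0.3191700 − 0.2766419)/3 = 0.3333460
T(4,1) = 0.3294697 + (0.3294697 − 0.3191700)/3 = 0.3329029
T(2,2) = 0.3420631 + (0.3420631 − 0.9810305)/15 = 0.2994653
T(3,2) = (16·0.3333460 − 0.3420631) / 15 = 0.3327649
T(4,2) = 0.3329029 + (0.3329029 − 0.3333460)/15 = 0.3328734
T(3,3) = 0.3327649 + (0.3327649 − 0.2994653)/63 = 0.3332935
T(4,3) = 0.3328734 + (0.3328734 − 0.3327649)/63 = 0.3328751
T(4,4) = (256·0.3328751 − 0.3332935) / 255 = 0.3328735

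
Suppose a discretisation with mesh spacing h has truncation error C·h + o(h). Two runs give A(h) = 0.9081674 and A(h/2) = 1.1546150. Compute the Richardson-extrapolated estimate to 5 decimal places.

Extrapolated value = (2·A(h/2) − A(h)) / (2 − 1)
= (2·1.1546150 − 0.9081674) / 1
= 1.4010626 / 1 = 1.4010626

1.40106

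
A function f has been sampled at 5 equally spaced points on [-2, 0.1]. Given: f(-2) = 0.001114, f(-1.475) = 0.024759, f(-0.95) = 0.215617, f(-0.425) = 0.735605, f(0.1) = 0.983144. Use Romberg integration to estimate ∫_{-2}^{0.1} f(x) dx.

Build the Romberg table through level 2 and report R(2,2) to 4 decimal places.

R(0,0) (trapezoid, 1 panel, h=2.1000): 1.033471
R(1,0) (trapezoid, 2 panels, h=1.0500): 0.743133
R(2,0) (trapezoid, 4 panels, h=0.5250): 0.770758
R(1,1) = 0.743133 + (0.743133 − 1.033471)/3 = 0.646354
R(2,1) = 0.770758 + (0.770758 − 0.743133)/3 = 0.779966
R(2,2) = 0.779966 + (0.779966 − 0.646354)/15 = 0.788873

0.7889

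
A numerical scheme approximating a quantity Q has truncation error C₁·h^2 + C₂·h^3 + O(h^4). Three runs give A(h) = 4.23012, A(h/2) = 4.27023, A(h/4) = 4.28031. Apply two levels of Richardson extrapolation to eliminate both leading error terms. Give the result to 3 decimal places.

First eliminate the h^2 term (factor 2^2 = 4):
  B₁ = (4·4.27023 − 4.23012)/3 = 4.28360
  B₂ = (4·4.28031 − 4.27023)/3 = 4.28367
Then eliminate the h^3 term (factor 2^3 = 8):
  (8·4.28367 − 4.28360)/7 = 4.28368

4.284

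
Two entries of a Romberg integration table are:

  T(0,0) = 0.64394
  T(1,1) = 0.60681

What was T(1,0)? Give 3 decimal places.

0.616

From T(1,1) = (4·T(1,0) − T(0,0))/3, solve for T(1,0):
4·T(1,0) = 3·0.60681 + 0.64394 = 2.46437
T(1,0) = 0.61609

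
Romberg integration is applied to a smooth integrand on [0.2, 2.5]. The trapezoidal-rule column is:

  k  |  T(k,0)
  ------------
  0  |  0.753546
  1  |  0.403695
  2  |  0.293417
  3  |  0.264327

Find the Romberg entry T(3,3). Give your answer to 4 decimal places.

Richardson extrapolation on the trapezoidal column (denominator 4−1=3):
T(1,1) = (4·0.403695 − 0.753546) / 3 = 0.287078
T(2,1) = 0.293417 + (0.293417 − 0.403695)/3 = 0.256658
T(3,1) = (4·0.264327 − 0.293417) / 3 = 0.254630
T(2,2) = 0.256658 + (0.256658 − 0.287078)/15 = 0.254630
T(3,2) = (16·0.254630 − 0.256658) / 15 = 0.254495
T(3,3) = (64·0.254495 − 0.254630) / 63 = 0.254493

0.2545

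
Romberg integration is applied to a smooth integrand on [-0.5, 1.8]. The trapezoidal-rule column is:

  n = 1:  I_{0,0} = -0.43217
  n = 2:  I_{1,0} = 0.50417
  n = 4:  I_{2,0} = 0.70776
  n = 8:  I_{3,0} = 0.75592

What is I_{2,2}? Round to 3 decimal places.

Richardson extrapolation on the trapezoidal column (denominator 4−1=3):
I_{1,1} = 0.50417 + (0.50417 − (-0.43217))/3 = 0.81628
I_{2,1} = 0.70776 + (0.70776 − 0.50417)/3 = 0.77562
I_{2,2} = 0.77562 + (0.77562 − 0.81628)/15 = 0.77291
(Column j=1 coincides with Simpson's rule on the same nodes.)

0.773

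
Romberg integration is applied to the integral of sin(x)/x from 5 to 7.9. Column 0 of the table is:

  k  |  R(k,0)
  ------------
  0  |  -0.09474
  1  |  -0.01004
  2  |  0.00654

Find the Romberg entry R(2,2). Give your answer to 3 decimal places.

0.012

Richardson extrapolation on the trapezoidal column (denominator 4−1=3):
R(1,1) = -0.01004 + (-0.01004 − (-0.09474))/3 = 0.01819
R(2,1) = 0.00654 + (0.00654 − (-0.01004))/3 = 0.01207
R(2,2) = (16·0.01207 − 0.01819) / 15 = 0.01166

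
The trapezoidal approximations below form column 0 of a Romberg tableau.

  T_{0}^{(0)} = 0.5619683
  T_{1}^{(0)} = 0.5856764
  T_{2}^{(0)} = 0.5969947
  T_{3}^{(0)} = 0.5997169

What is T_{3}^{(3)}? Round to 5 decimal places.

0.60060

T_{1}^{(1)} = 0.5856764 + (0.5856764 − 0.5619683)/3 = 0.5935791
T_{2}^{(1)} = 0.5969947 + (0.5969947 − 0.5856764)/3 = 0.6007675
T_{3}^{(1)} = 0.5997169 + (0.5997169 − 0.5969947)/3 = 0.6006243
T_{2}^{(2)} = (16·0.6007675 − 0.5935791) / 15 = 0.6012467
T_{3}^{(2)} = 0.6006243 + (0.6006243 − 0.6007675)/15 = 0.6006148
T_{3}^{(3)} = (64·0.6006148 − 0.6012467) / 63 = 0.6006048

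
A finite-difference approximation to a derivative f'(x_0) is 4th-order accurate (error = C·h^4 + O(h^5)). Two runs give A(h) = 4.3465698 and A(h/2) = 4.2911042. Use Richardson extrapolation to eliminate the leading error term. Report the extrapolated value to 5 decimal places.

4.28741

The leading error scales as h^4; refining by a factor of 2 reduces it by 2^4 = 16.
Extrapolated value = (16·A(h/2) − A(h)) / (16 − 1)
= (16·4.2911042 − 4.3465698) / 15
= 64.3110974 / 15 = 4.2874065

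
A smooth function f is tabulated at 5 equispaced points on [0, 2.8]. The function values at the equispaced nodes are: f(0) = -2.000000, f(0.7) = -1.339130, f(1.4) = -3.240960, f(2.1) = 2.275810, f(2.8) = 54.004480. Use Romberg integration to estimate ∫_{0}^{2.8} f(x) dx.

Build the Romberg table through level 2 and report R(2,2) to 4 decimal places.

R(0,0) (trapezoid, 1 panel, h=2.8000): 72.806272
R(1,0) (trapezoid, 2 panels, h=1.4000): 31.865792
R(2,0) (trapezoid, 4 panels, h=0.7000): 16.588572
R(1,1) = 31.865792 + (31.865792 − 72.806272)/3 = 18.218965
R(2,1) = 16.588572 + (16.588572 − 31.865792)/3 = 11.496165
R(2,2) = 11.496165 + (11.496165 − 18.218965)/15 = 11.047978

11.0480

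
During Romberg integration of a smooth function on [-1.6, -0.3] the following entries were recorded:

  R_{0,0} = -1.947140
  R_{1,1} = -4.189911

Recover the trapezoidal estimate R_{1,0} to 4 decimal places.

-3.6292

From R_{1,1} = (4·R_{1,0} − R_{0,0})/3, solve for R_{1,0}:
4·R_{1,0} = 3·(-4.189911) + (-1.947140) = -14.516873
R_{1,0} = -3.629218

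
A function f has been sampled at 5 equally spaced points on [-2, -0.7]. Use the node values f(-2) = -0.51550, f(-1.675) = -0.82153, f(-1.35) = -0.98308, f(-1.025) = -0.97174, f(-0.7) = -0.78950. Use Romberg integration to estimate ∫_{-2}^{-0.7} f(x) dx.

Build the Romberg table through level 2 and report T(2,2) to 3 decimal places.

T(0,0) (trapezoid, 1 panel, h=1.3000): -0.84825
T(1,0) (trapezoid, 2 panels, h=0.6500): -1.06313
T(2,0) (trapezoid, 4 panels, h=0.3250): -1.11438
T(1,1) = -1.06313 + (-1.06313 − (-0.84825))/3 = -1.13476
T(2,1) = -1.11438 + (-1.11438 − (-1.06313))/3 = -1.13146
T(2,2) = -1.13146 + (-1.13146 − (-1.13476))/15 = -1.13124

-1.131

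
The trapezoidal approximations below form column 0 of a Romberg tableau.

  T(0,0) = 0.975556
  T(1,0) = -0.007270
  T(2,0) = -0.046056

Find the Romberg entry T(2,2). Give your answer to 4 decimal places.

Richardson extrapolation on the trapezoidal column (denominator 4−1=3):
T(1,1) = (4·(-0.007270) − 0.975556) / 3 = -0.334879
T(2,1) = (4·(-0.046056) − (-0.007270)) / 3 = -0.058985
T(2,2) = (16·(-0.058985) − (-0.334879)) / 15 = -0.040592
(Column j=1 coincides with Simpson's rule on the same nodes.)

-0.0406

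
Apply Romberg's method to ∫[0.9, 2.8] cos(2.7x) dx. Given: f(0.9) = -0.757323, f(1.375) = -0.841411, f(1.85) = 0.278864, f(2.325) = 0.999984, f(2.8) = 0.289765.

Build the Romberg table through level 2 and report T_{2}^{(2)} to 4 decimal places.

0.1087

T_{0}^{(0)} (trapezoid, 1 panel, h=1.9000): -0.444180
T_{1}^{(0)} (trapezoid, 2 panels, h=0.9500): 0.042831
T_{2}^{(0)} (trapezoid, 4 panels, h=0.4750): 0.096738
T_{1}^{(1)} = 0.042831 + (0.042831 − (-0.444180))/3 = 0.205168
T_{2}^{(1)} = 0.096738 + (0.096738 − 0.042831)/3 = 0.114707
T_{2}^{(2)} = 0.114707 + (0.114707 − 0.205168)/15 = 0.108676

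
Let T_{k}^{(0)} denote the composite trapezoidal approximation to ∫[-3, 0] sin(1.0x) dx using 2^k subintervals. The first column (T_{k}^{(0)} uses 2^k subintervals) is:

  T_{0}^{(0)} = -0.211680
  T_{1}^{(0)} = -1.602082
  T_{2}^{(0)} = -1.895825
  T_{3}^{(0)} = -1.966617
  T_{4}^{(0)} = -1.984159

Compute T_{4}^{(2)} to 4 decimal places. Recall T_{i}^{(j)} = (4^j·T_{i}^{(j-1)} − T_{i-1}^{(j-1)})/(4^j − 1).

-1.9900

T_{3}^{(1)} = -1.966617 + (-1.966617 − (-1.895825))/3 = -1.990214
T_{4}^{(1)} = -1.984159 + (-1.984159 − (-1.966617))/3 = -1.990006
T_{4}^{(2)} = (16·(-1.990006) − (-1.990214)) / 15 = -1.989992
(Column j=1 coincides with Simpson's rule on the same nodes.)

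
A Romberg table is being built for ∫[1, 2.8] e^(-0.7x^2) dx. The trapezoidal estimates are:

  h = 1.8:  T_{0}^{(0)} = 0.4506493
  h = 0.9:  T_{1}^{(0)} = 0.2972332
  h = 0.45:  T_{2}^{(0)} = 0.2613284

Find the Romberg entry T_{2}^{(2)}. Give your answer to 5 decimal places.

T_{1}^{(1)} = (4·0.2972332 − 0.4506493) / 3 = 0.2460945
T_{2}^{(1)} = 0.2613284 + (0.2613284 − 0.2972332)/3 = 0.2493601
T_{2}^{(2)} = (16·0.2493601 − 0.2460945) / 15 = 0.2495778

0.24958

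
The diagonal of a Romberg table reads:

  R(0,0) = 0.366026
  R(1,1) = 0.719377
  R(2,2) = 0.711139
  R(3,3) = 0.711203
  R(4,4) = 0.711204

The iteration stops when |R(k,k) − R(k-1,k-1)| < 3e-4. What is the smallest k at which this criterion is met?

k = 3

|R(1,1) − R(0,0)| = 0.353351 ≥ 3e-4
|R(2,2) − R(1,1)| = 0.008238 ≥ 3e-4
|R(3,3) − R(2,2)| = 0.000064 < 3e-4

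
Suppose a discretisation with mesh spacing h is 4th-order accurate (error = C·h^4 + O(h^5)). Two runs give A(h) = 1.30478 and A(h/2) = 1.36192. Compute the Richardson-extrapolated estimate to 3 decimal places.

1.366

Extrapolated value = (16·A(h/2) − A(h)) / (16 − 1)
= (16·1.36192 − 1.30478) / 15
= 20.48594 / 15 = 1.36573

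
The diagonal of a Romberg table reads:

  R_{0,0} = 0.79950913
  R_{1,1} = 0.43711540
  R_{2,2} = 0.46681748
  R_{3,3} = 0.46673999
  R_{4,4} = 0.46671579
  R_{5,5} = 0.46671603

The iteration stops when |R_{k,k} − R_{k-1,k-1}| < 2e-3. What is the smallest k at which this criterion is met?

|R_{1,1} − R_{0,0}| = 0.36239373 ≥ 2e-3
|R_{2,2} − R_{1,1}| = 0.02970208 ≥ 2e-3
|R_{3,3} − R_{2,2}| = 0.00007749 < 2e-3

k = 3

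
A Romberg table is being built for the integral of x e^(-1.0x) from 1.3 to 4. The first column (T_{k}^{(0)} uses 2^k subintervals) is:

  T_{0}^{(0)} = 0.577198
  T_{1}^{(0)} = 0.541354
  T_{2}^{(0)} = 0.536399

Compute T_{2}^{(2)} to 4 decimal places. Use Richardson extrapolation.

0.5351

T_{1}^{(1)} = (4·0.541354 − 0.577198) / 3 = 0.529406
T_{2}^{(1)} = (4·0.536399 − 0.541354) / 3 = 0.534747
T_{2}^{(2)} = 0.534747 + (0.534747 − 0.529406)/15 = 0.535103
(Column j=1 coincides with Simpson's rule on the same nodes.)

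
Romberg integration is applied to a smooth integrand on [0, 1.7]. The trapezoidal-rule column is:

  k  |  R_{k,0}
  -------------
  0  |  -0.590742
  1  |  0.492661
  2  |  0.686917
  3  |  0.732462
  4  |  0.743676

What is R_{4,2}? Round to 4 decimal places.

0.7474

Richardson extrapolation on the trapezoidal column (denominator 4−1=3):
R_{3,1} = (4·0.732462 − 0.686917) / 3 = 0.747644
R_{4,1} = 0.743676 + (0.743676 − 0.732462)/3 = 0.747414
R_{4,2} = (16·0.747414 − 0.747644) / 15 = 0.747399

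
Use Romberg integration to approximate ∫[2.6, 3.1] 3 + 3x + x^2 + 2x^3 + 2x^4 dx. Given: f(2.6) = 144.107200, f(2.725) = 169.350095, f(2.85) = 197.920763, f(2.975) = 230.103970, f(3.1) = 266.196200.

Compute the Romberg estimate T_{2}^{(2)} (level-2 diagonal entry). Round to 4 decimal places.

100.1650

T_{0}^{(0)} (trapezoid, 1 panel, h=0.5000): 102.575850
T_{1}^{(0)} (trapezoid, 2 panels, h=0.2500): 100.768116
T_{2}^{(0)} (trapezoid, 4 panels, h=0.1250): 100.315816
T_{1}^{(1)} = 100.768116 + (100.768116 − 102.575850)/3 = 100.165538
T_{2}^{(1)} = 100.315816 + (100.315816 − 100.768116)/3 = 100.165049
T_{2}^{(2)} = 100.165049 + (100.165049 − 100.165538)/15 = 100.165016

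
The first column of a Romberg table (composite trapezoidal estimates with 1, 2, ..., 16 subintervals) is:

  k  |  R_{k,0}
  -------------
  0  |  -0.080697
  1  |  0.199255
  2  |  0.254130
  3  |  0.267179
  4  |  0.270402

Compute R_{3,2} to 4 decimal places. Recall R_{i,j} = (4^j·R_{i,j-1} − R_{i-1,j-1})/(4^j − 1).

0.2715

R_{2,1} = (4·0.254130 − 0.199255) / 3 = 0.272422
R_{3,1} = (4·0.267179 − 0.254130) / 3 = 0.271529
R_{3,2} = (16·0.271529 − 0.272422) / 15 = 0.271469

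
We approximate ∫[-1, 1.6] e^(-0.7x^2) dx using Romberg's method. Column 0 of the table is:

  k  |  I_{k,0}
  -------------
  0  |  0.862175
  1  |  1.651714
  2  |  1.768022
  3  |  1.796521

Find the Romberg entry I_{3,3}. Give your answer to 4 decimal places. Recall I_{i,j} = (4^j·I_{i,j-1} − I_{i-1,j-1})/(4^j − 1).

Richardson extrapolation on the trapezoidal column (denominator 4−1=3):
I_{1,1} = 1.651714 + (1.651714 − 0.862175)/3 = 1.914894
I_{2,1} = (4·1.768022 − 1.651714) / 3 = 1.806791
I_{3,1} = 1.796521 + (1.796521 − 1.768022)/3 = 1.806021
I_{2,2} = (16·1.806791 − 1.914894) / 15 = 1.799584
I_{3,2} = 1.806021 + (1.806021 − 1.806791)/15 = 1.805970
I_{3,3} = (64·1.805970 − 1.799584) / 63 = 1.806071
(Column j=1 coincides with Simpson's rule on the same nodes.)

1.8061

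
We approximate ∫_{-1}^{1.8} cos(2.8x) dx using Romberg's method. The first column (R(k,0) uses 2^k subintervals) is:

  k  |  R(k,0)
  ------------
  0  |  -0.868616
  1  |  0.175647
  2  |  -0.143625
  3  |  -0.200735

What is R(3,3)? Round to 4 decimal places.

-0.2164

Richardson extrapolation on the trapezoidal column (denominator 4−1=3):
R(1,1) = 0.175647 + (0.175647 − (-0.868616))/3 = 0.523735
R(2,1) = (4·(-0.143625) − 0.175647) / 3 = -0.250049
R(3,1) = (4·(-0.200735) − (-0.143625)) / 3 = -0.219772
R(2,2) = (16·(-0.250049) − 0.523735) / 15 = -0.301635
R(3,2) = -0.219772 + (-0.219772 − (-0.250049))/15 = -0.217754
R(3,3) = (64·(-0.217754) − (-0.301635)) / 63 = -0.216423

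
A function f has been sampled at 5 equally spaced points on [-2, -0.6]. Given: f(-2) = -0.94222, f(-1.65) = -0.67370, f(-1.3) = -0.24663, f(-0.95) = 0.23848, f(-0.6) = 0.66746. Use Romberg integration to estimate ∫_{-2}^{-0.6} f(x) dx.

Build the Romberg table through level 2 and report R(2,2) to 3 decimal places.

R(0,0) (trapezoid, 1 panel, h=1.4000): -0.19233
R(1,0) (trapezoid, 2 panels, h=0.7000): -0.26881
R(2,0) (trapezoid, 4 panels, h=0.3500): -0.28673
R(1,1) = -0.26881 + (-0.26881 − (-0.19233))/3 = -0.29430
R(2,1) = -0.28673 + (-0.28673 − (-0.26881))/3 = -0.29270
R(2,2) = -0.29270 + (-0.29270 − (-0.29430))/15 = -0.29259

-0.293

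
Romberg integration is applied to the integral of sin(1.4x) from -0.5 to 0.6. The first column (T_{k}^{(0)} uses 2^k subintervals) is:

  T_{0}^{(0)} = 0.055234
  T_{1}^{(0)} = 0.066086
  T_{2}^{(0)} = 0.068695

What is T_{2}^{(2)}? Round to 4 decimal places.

Richardson extrapolation on the trapezoidal column (denominator 4−1=3):
T_{1}^{(1)} = 0.066086 + (0.066086 − 0.055234)/3 = 0.069703
T_{2}^{(1)} = (4·0.068695 − 0.066086) / 3 = 0.069565
T_{2}^{(2)} = 0.069565 + (0.069565 − 0.069703)/15 = 0.069556

0.0696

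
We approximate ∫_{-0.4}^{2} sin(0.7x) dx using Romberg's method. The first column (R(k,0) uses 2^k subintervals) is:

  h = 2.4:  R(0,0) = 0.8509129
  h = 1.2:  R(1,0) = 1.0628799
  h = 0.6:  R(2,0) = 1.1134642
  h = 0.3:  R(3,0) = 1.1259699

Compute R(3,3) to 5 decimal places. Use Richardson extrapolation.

Richardson extrapolation on the trapezoidal column (denominator 4−1=3):
R(1,1) = 1.0628799 + (1.0628799 − 0.8509129)/3 = 1.1335356
R(2,1) = (4·1.1134642 − 1.0628799) / 3 = 1.1303256
R(3,1) = 1.1259699 + (1.1259699 − 1.1134642)/3 = 1.1301385
R(2,2) = (16·1.1303256 − 1.1335356) / 15 = 1.1301116
R(3,2) = 1.1301385 + (1.1301385 − 1.1303256)/15 = 1.1301260
R(3,3) = 1.1301260 + (1.1301260 − 1.1301116)/63 = 1.1301262

1.13013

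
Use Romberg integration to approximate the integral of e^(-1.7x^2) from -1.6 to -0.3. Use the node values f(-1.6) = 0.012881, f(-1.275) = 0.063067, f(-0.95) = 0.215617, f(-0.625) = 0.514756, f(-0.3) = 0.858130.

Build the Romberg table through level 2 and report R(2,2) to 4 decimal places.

R(0,0) (trapezoid, 1 panel, h=1.3000): 0.566157
R(1,0) (trapezoid, 2 panels, h=0.6500): 0.423230
R(2,0) (trapezoid, 4 panels, h=0.3250): 0.399407
R(1,1) = 0.423230 + (0.423230 − 0.566157)/3 = 0.375588
R(2,1) = 0.399407 + (0.399407 − 0.423230)/3 = 0.391466
R(2,2) = 0.391466 + (0.391466 − 0.375588)/15 = 0.392525

0.3925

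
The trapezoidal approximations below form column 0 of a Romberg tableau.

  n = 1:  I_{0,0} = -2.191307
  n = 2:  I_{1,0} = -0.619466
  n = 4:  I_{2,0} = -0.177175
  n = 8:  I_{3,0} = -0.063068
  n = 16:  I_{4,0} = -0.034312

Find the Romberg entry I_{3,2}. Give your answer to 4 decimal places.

I_{2,1} = -0.177175 + (-0.177175 − (-0.619466))/3 = -0.029745
I_{3,1} = (4·(-0.063068) − (-0.177175)) / 3 = -0.025032
I_{3,2} = -0.025032 + (-0.025032 − (-0.029745))/15 = -0.024718

-0.0247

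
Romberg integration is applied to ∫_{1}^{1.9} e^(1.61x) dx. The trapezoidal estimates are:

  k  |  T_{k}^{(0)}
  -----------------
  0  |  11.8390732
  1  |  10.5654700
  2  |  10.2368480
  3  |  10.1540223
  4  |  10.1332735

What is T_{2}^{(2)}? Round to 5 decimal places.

10.12640

Richardson extrapolation on the trapezoidal column (denominator 4−1=3):
T_{1}^{(1)} = (4·10.5654700 − 11.8390732) / 3 = 10.1409356
T_{2}^{(1)} = 10.2368480 + (10.2368480 − 10.5654700)/3 = 10.1273073
T_{2}^{(2)} = (16·10.1273073 − 10.1409356) / 15 = 10.1263987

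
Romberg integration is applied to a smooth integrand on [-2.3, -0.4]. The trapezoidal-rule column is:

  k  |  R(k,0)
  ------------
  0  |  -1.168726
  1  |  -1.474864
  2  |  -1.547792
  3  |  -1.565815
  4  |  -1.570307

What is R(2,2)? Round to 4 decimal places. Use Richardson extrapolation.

Richardson extrapolation on the trapezoidal column (denominator 4−1=3):
R(1,1) = -1.474864 + (-1.474864 − (-1.168726))/3 = -1.576910
R(2,1) = -1.547792 + (-1.547792 − (-1.474864))/3 = -1.572101
R(2,2) = -1.572101 + (-1.572101 − (-1.576910))/15 = -1.571780

-1.5718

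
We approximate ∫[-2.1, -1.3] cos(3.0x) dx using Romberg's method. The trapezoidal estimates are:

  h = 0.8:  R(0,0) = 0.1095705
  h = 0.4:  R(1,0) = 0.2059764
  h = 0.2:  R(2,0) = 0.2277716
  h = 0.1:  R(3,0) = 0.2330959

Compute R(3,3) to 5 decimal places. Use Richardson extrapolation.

0.23486

Richardson extrapolation on the trapezoidal column (denominator 4−1=3):
R(1,1) = (4·0.2059764 − 0.1095705) / 3 = 0.2381117
R(2,1) = 0.2277716 + (0.2277716 − 0.2059764)/3 = 0.2350367
R(3,1) = 0.2330959 + (0.2330959 − 0.2277716)/3 = 0.2348707
R(2,2) = 0.2350367 + (0.2350367 − 0.2381117)/15 = 0.2348317
R(3,2) = (16·0.2348707 − 0.2350367) / 15 = 0.2348596
R(3,3) = (64·0.2348596 − 0.2348317) / 63 = 0.2348600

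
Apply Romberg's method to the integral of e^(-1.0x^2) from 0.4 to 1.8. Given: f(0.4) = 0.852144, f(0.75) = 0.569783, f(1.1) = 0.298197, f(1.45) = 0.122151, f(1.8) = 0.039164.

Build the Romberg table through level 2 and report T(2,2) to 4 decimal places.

0.4971

T(0,0) (trapezoid, 1 panel, h=1.4000): 0.623916
T(1,0) (trapezoid, 2 panels, h=0.7000): 0.520696
T(2,0) (trapezoid, 4 panels, h=0.3500): 0.502525
T(1,1) = 0.520696 + (0.520696 − 0.623916)/3 = 0.486289
T(2,1) = 0.502525 + (0.502525 − 0.520696)/3 = 0.496468
T(2,2) = 0.496468 + (0.496468 − 0.486289)/15 = 0.497147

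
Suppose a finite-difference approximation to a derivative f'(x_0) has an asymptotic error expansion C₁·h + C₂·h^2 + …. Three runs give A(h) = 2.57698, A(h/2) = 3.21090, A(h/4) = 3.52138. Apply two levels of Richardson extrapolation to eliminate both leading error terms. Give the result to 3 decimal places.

3.828

First eliminate the h term (factor 2^1 = 2):
  B₁ = (2·3.21090 − 2.57698)/1 = 3.84482
  B₂ = (2·3.52138 − 3.21090)/1 = 3.83186
Then eliminate the h^2 term (factor 2^2 = 4):
  (4·3.83186 − 3.84482)/3 = 3.82754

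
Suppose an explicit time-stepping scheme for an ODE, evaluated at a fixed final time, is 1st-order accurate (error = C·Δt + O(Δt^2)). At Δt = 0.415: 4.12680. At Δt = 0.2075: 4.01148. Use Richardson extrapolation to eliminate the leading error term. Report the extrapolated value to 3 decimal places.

3.896

Extrapolated value = (2·A(Δt/2) − A(Δt)) / (2 − 1)
= (2·4.01148 − 4.12680) / 1
= 3.89616 / 1 = 3.89616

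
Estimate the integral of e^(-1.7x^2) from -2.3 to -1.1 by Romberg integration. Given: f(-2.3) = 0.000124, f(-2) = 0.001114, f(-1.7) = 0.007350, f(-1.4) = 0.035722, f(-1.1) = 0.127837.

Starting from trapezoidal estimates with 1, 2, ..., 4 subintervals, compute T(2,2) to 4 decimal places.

0.0288

T(0,0) (trapezoid, 1 panel, h=1.2000): 0.076777
T(1,0) (trapezoid, 2 panels, h=0.6000): 0.042798
T(2,0) (trapezoid, 4 panels, h=0.3000): 0.032450
T(1,1) = 0.042798 + (0.042798 − 0.076777)/3 = 0.031472
T(2,1) = 0.032450 + (0.032450 − 0.042798)/3 = 0.029001
T(2,2) = 0.029001 + (0.029001 − 0.031472)/15 = 0.028836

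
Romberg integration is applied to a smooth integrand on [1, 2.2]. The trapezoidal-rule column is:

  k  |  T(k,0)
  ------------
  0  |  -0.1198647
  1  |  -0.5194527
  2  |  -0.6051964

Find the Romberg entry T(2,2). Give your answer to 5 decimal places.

T(1,1) = (4·(-0.5194527) − (-0.1198647)) / 3 = -0.6526487
T(2,1) = (4·(-0.6051964) − (-0.5194527)) / 3 = -0.6337776
T(2,2) = -0.6337776 + (-0.6337776 − (-0.6526487))/15 = -0.6325195
(Column j=1 coincides with Simpson's rule on the same nodes.)

-0.63252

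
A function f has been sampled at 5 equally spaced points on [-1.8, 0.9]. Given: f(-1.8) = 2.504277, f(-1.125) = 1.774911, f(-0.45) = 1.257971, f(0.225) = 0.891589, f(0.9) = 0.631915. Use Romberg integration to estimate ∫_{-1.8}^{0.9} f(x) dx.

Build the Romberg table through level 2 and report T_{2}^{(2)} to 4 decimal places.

T_{0}^{(0)} (trapezoid, 1 panel, h=2.7000): 4.233859
T_{1}^{(0)} (trapezoid, 2 panels, h=1.3500): 3.815190
T_{2}^{(0)} (trapezoid, 4 panels, h=0.6750): 3.707483
T_{1}^{(1)} = 3.815190 + (3.815190 − 4.233859)/3 = 3.675634
T_{2}^{(1)} = 3.707483 + (3.707483 − 3.815190)/3 = 3.671581
T_{2}^{(2)} = 3.671581 + (3.671581 − 3.675634)/15 = 3.671311

3.6713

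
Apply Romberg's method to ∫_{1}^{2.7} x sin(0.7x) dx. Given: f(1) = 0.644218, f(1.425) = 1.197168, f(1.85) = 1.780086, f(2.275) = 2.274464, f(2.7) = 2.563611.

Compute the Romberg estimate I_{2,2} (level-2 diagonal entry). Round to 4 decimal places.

2.9260

I_{0,0} (trapezoid, 1 panel, h=1.7000): 2.726655
I_{1,0} (trapezoid, 2 panels, h=0.8500): 2.876400
I_{2,0} (trapezoid, 4 panels, h=0.4250): 2.913644
I_{1,1} = 2.876400 + (2.876400 − 2.726655)/3 = 2.926315
I_{2,1} = 2.913644 + (2.913644 − 2.876400)/3 = 2.926059
I_{2,2} = 2.926059 + (2.926059 − 2.926315)/15 = 2.926042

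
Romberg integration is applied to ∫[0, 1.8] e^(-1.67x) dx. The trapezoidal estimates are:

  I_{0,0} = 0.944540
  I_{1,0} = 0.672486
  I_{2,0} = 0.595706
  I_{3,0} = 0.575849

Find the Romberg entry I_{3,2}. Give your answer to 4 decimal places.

0.5692

I_{2,1} = 0.595706 + (0.595706 − 0.672486)/3 = 0.570113
I_{3,1} = (4·0.575849 − 0.595706) / 3 = 0.569230
I_{3,2} = 0.569230 + (0.569230 − 0.570113)/15 = 0.569171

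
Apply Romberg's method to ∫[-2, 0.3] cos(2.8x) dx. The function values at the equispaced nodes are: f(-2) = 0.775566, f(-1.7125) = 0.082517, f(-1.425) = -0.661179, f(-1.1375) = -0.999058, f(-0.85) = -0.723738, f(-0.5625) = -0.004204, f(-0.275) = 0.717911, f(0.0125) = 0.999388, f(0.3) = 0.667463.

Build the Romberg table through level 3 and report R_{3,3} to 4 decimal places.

R_{0,0} (trapezoid, 1 panel, h=2.3000): 1.659483
R_{1,0} (trapezoid, 2 panels, h=1.1500): -0.002557
R_{2,0} (trapezoid, 4 panels, h=0.5750): 0.031342
R_{3,0} (trapezoid, 8 panels, h=0.2875): 0.038281
R_{1,1} = -0.002557 + (-0.002557 − 1.659483)/3 = -0.556570
R_{2,1} = 0.031342 + (0.031342 − (-0.002557))/3 = 0.042642
R_{3,1} = 0.038281 + (0.038281 − 0.031342)/3 = 0.040594
R_{2,2} = 0.042642 + (0.042642 − (-0.556570))/15 = 0.082589
R_{3,2} = 0.040594 + (0.040594 − 0.042642)/15 = 0.040457
R_{3,3} = 0.040457 + (0.040457 − 0.082589)/63 = 0.039788

0.0398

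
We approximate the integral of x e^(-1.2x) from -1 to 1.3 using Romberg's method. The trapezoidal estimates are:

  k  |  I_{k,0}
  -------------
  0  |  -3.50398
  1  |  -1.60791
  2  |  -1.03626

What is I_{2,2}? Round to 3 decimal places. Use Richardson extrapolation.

-0.837

I_{1,1} = (4·(-1.60791) − (-3.50398)) / 3 = -0.97589
I_{2,1} = -1.03626 + (-1.03626 − (-1.60791))/3 = -0.84571
I_{2,2} = (16·(-0.84571) − (-0.97589)) / 15 = -0.83703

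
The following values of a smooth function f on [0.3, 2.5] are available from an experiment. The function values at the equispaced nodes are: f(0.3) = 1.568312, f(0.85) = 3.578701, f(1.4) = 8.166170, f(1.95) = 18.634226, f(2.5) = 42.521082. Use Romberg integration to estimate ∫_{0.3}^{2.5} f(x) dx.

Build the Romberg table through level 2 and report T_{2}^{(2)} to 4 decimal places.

27.3150

T_{0}^{(0)} (trapezoid, 1 panel, h=2.2000): 48.498333
T_{1}^{(0)} (trapezoid, 2 panels, h=1.1000): 33.231954
T_{2}^{(0)} (trapezoid, 4 panels, h=0.5500): 28.833087
T_{1}^{(1)} = 33.231954 + (33.231954 − 48.498333)/3 = 28.143161
T_{2}^{(1)} = 28.833087 + (28.833087 − 33.231954)/3 = 27.366798
T_{2}^{(2)} = 27.366798 + (27.366798 − 28.143161)/15 = 27.315040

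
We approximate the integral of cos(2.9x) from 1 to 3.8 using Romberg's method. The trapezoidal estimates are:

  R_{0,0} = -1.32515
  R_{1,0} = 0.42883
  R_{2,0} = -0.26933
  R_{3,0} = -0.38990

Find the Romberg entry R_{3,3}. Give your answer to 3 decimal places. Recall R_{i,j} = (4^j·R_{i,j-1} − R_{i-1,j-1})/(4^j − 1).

Richardson extrapolation on the trapezoidal column (denominator 4−1=3):
R_{1,1} = 0.42883 + (0.42883 − (-1.32515))/3 = 1.01349
R_{2,1} = (4·(-0.26933) − 0.42883) / 3 = -0.50205
R_{3,1} = (4·(-0.38990) − (-0.26933)) / 3 = -0.43009
R_{2,2} = -0.50205 + (-0.50205 − 1.01349)/15 = -0.60309
R_{3,2} = (16·(-0.43009) − (-0.50205)) / 15 = -0.42529
R_{3,3} = (64·(-0.42529) − (-0.60309)) / 63 = -0.42247
(Column j=1 coincides with Simpson's rule on the same nodes.)

-0.422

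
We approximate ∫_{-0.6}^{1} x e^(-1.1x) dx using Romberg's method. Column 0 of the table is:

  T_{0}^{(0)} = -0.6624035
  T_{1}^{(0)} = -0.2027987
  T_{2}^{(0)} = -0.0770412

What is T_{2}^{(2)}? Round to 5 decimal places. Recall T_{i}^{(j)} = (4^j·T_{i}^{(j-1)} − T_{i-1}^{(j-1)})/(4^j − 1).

Richardson extrapolation on the trapezoidal column (denominator 4−1=3):
T_{1}^{(1)} = -0.2027987 + (-0.2027987 − (-0.6624035))/3 = -0.0495971
T_{2}^{(1)} = -0.0770412 + (-0.0770412 − (-0.2027987))/3 = -0.0351220
T_{2}^{(2)} = (16·(-0.0351220) − (-0.0495971)) / 15 = -0.0341570

-0.03416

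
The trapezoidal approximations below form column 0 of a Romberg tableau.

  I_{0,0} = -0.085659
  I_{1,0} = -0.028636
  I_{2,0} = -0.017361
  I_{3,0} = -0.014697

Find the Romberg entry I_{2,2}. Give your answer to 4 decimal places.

-0.0139

Richardson extrapolation on the trapezoidal column (denominator 4−1=3):
I_{1,1} = -0.028636 + (-0.028636 − (-0.085659))/3 = -0.009628
I_{2,1} = (4·(-0.017361) − (-0.028636)) / 3 = -0.013603
I_{2,2} = (16·(-0.013603) − (-0.009628)) / 15 = -0.013868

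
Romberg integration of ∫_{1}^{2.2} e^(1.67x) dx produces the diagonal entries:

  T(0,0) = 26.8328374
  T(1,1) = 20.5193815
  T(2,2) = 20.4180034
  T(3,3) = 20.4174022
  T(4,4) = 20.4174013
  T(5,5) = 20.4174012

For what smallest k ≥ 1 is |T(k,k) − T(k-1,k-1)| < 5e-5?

k = 4

|T(1,1) − T(0,0)| = 6.3134559 ≥ 5e-5
|T(2,2) − T(1,1)| = 0.1013781 ≥ 5e-5
|T(3,3) − T(2,2)| = 0.0006012 ≥ 5e-5
|T(4,4) − T(3,3)| = 0.0000009 < 5e-5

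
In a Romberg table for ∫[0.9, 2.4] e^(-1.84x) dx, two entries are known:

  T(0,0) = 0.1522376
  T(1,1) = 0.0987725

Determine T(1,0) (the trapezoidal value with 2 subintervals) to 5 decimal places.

From T(1,1) = (4·T(1,0) − T(0,0))/3, solve for T(1,0):
4·T(1,0) = 3·0.0987725 + 0.1522376 = 0.4485551
T(1,0) = 0.1121388

0.11214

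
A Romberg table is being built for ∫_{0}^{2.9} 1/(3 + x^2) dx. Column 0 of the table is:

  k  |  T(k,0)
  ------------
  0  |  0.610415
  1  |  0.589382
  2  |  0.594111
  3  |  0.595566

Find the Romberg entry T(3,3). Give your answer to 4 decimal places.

Richardson extrapolation on the trapezoidal column (denominator 4−1=3):
T(1,1) = 0.589382 + (0.589382 − 0.610415)/3 = 0.582371
T(2,1) = (4·0.594111 − 0.589382) / 3 = 0.595687
T(3,1) = 0.595566 + (0.595566 − 0.594111)/3 = 0.596051
T(2,2) = (16·0.595687 − 0.582371) / 15 = 0.596575
T(3,2) = 0.596051 + (0.596051 − 0.595687)/15 = 0.596075
T(3,3) = (64·0.596075 − 0.596575) / 63 = 0.596067

0.5961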